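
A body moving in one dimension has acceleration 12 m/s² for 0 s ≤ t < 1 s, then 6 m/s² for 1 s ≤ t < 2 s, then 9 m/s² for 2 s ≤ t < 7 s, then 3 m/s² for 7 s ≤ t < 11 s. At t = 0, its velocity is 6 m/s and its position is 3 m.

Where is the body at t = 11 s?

568.5 m

On each constant-a segment, Δv = aΔt and Δx = v₀Δt + ½aΔt²; chain segment to segment.
0–1 s: v starts 6 m/s; Δx = 6·1 + ½·12·1² = 12 m; v ends 18 m/s.
1–2 s: v starts 18 m/s; Δx = 18·1 + ½·6·1² = 21 m; v ends 24 m/s.
2–7 s: v starts 24 m/s; Δx = 24·5 + ½·9·5² = 232.5 m; v ends 69 m/s.
7–11 s: v starts 69 m/s; Δx = 69·4 + ½·3·4² = 300 m; v ends 81 m/s.
x(11) = 3 + Σ Δx = 568.5 m.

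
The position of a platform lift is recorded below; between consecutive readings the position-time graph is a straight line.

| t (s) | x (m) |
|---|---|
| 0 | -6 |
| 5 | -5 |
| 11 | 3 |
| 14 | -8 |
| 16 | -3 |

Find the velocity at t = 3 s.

0.2 m/s

Velocity is the slope of the x-t graph on 0–5 s: (-5 − -6)/(5 − 0) = 0.2 m/s.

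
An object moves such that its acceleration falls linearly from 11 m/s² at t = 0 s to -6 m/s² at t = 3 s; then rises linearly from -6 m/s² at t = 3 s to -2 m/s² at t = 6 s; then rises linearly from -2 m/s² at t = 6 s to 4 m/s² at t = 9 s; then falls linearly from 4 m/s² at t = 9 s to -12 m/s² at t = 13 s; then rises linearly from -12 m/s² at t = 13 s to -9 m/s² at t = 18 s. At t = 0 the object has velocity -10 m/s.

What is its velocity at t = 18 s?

Δv equals the area under the a-t graph; then v = v₀ + Δv.
0–3 s: ½(11 + -6)(3) = 7.5 m/s
3–6 s: ½(-6 + -2)(3) = -12 m/s
6–9 s: ½(-2 + 4)(3) = 3 m/s
9–13 s: ½(4 + -12)(4) = -16 m/s
13–18 s: ½(-12 + -9)(5) = -52.5 m/s
Δv = -70 m/s, so v(18) = -10 + (-70) = -80 m/s.

-80 m/s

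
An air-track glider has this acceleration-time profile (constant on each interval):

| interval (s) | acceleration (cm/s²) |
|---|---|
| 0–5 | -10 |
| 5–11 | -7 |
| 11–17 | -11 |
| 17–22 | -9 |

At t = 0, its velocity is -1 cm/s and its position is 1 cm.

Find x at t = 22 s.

On each constant-a segment, Δv = aΔt and Δx = v₀Δt + ½aΔt²; chain segment to segment.
0–5 s: v starts -1 cm/s; Δx = -1·5 + ½·-10·5² = -130 cm; v ends -51 cm/s.
5–11 s: v starts -51 cm/s; Δx = -51·6 + ½·-7·6² = -432 cm; v ends -93 cm/s.
11–17 s: v starts -93 cm/s; Δx = -93·6 + ½·-11·6² = -756 cm; v ends -159 cm/s.
17–22 s: v starts -159 cm/s; Δx = -159·5 + ½·-9·5² = -907.5 cm; v ends -204 cm/s.
x(22) = 1 + Σ Δx = -2224.5 cm.

-2224.5 cm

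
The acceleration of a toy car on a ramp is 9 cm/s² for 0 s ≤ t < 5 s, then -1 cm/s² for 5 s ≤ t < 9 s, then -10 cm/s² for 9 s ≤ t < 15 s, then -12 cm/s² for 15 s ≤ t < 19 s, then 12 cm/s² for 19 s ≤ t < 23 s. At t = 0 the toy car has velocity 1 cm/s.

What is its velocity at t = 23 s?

Δv equals the area under the a-t graph; then v = v₀ + Δv.
0–5 s: 9 × 5 = 45 cm/s
5–9 s: -1 × 4 = -4 cm/s
9–15 s: -10 × 6 = -60 cm/s
15–19 s: -12 × 4 = -48 cm/s
19–23 s: 12 × 4 = 48 cm/s
Δv = -19 cm/s, so v(23) = 1 + (-19) = -18 cm/s.

-18 cm/s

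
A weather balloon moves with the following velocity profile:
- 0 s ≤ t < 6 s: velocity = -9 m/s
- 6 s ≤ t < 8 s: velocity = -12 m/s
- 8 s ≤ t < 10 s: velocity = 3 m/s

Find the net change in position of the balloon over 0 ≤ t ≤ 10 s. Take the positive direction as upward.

-72 m

Displacement is the signed area under the v-t curve.
0–6 s: -9 × 6 = -54 m
6–8 s: -12 × 2 = -24 m
8–10 s: 3 × 2 = 6 m
Net displacement = -72 m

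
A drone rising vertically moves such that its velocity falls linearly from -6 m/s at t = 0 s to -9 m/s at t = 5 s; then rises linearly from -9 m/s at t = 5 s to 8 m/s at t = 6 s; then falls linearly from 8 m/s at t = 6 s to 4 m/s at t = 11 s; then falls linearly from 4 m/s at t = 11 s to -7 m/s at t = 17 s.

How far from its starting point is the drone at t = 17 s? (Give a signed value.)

Displacement is the signed area under the v-t curve.
0–5 s: ½(-6 + -9)(5) = -37.5 m
5–6 s: ½(-9 + 8)(1) = -0.5 m
6–11 s: ½(8 + 4)(5) = 30 m
11–17 s: ½(4 + -7)(6) = -9 m
Net displacement = -17 m

-17 m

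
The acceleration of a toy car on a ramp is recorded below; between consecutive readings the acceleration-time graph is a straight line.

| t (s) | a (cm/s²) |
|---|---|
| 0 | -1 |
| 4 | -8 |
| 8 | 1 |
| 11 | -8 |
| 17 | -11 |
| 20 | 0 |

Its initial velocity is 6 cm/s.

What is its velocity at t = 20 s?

-110 cm/s

Δv equals the area under the a-t graph; then v = v₀ + Δv.
0–4 s: ½(-1 + -8)(4) = -18 cm/s
4–8 s: ½(-8 + 1)(4) = -14 cm/s
8–11 s: ½(1 + -8)(3) = -10.5 cm/s
11–17 s: ½(-8 + -11)(6) = -57 cm/s
17–20 s: ½(-11 + 0)(3) = -16.5 cm/s
Δv = -116 cm/s, so v(20) = 6 + (-116) = -110 cm/s.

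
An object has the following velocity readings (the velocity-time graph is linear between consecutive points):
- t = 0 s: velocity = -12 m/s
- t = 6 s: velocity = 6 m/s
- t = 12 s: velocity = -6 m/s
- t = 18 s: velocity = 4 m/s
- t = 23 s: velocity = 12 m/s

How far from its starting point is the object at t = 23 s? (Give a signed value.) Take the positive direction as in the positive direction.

16 m

Net displacement equals the area under the velocity-time graph (areas below the axis count negative).
0–6 s: ½(-12 + 6)(6) = -18 m
6–12 s: ½(6 + -6)(6) = 0 m
12–18 s: ½(-6 + 4)(6) = -6 m
18–23 s: ½(4 + 12)(5) = 40 m
Net displacement = 16 m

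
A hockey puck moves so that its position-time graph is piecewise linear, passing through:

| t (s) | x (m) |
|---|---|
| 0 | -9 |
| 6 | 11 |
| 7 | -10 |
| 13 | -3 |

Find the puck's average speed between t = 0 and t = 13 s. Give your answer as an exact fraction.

48/13 m/s

Average speed = (total path length)/(elapsed time); on a piecewise-linear x-t graph the path length is Σ|Δx|.
0–6 s: |Δx| = |11 − -9| = 20 m
6–7 s: |Δx| = |-10 − 11| = 21 m
7–13 s: |Δx| = |-3 − -10| = 7 m
Total path = 48 m; average speed = 48/13 = 48/13 m/s.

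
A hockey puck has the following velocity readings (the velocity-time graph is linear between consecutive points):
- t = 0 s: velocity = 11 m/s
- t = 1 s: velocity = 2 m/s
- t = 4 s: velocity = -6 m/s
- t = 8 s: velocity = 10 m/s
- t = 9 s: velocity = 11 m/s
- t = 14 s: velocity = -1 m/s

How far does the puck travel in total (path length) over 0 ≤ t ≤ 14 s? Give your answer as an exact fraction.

803/12 m

Distance (not displacement) is the total path length: add the absolute areas under v-t.
0–1 s: |½(11 + 2)(1)| = 6.5 m
1–4 s: v = 0 at t = 1.75 s; triangle areas 0.75 + 6.75 = 7.5 m
4–8 s: v = 0 at t = 5.5 s; triangle areas 4.5 + 12.5 = 17 m
8–9 s: |½(10 + 11)(1)| = 10.5 m
9–14 s: v = 0 at t = 163/12 s; triangle areas 605/24 + 5/24 = 305/12 m
Total distance = 803/12 m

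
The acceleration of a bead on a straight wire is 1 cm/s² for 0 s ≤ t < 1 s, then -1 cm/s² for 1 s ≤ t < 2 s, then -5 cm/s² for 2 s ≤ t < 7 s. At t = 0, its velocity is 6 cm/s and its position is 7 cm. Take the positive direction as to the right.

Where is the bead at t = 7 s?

-12.5 cm

On each constant-a segment, Δv = aΔt and Δx = v₀Δt + ½aΔt²; chain segment to segment.
0–1 s: v starts 6 cm/s; Δx = 6·1 + ½·1·1² = 6.5 cm; v ends 7 cm/s.
1–2 s: v starts 7 cm/s; Δx = 7·1 + ½·-1·1² = 6.5 cm; v ends 6 cm/s.
2–7 s: v starts 6 cm/s; Δx = 6·5 + ½·-5·5² = -32.5 cm; v ends -19 cm/s.
x(7) = 7 + Σ Δx = -12.5 cm.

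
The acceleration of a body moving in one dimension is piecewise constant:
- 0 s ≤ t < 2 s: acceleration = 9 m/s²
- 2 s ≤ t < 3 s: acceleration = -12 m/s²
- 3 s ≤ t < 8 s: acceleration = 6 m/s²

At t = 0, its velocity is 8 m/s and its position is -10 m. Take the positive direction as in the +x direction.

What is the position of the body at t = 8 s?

On each constant-a segment, Δv = aΔt and Δx = v₀Δt + ½aΔt²; chain segment to segment.
0–2 s: v starts 8 m/s; Δx = 8·2 + ½·9·2² = 34 m; v ends 26 m/s.
2–3 s: v starts 26 m/s; Δx = 26·1 + ½·-12·1² = 20 m; v ends 14 m/s.
3–8 s: v starts 14 m/s; Δx = 14·5 + ½·6·5² = 145 m; v ends 44 m/s.
x(8) = -10 + Σ Δx = 189 m.

189 m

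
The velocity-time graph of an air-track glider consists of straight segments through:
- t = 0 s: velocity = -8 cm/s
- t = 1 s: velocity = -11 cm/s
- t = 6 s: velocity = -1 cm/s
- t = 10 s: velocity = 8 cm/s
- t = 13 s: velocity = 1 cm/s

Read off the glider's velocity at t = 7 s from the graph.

1.25 cm/s

On 6–10 s the graph is linear from -1 to 8 cm/s: v(7) = -1 + (8 − -1)·(7 − 6)/(10 − 6) = 1.25 cm/s.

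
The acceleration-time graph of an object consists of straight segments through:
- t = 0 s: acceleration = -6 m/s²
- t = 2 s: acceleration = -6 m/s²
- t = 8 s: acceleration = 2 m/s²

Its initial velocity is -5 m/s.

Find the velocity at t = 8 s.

Δv equals the area under the a-t graph; then v = v₀ + Δv.
0–2 s: -6 × 2 = -12 m/s
2–8 s: ½(-6 + 2)(6) = -12 m/s
Δv = -24 m/s, so v(8) = -5 + (-24) = -29 m/s.

-29 m/s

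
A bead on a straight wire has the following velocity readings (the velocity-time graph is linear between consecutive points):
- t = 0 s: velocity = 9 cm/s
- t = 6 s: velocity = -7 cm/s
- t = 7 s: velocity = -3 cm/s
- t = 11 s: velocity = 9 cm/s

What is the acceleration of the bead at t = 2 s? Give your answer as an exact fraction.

-8/3 cm/s²

Acceleration is the slope of the v-t graph on 0–6 s: (-7 − 9)/(6 − 0) = -8/3 cm/s².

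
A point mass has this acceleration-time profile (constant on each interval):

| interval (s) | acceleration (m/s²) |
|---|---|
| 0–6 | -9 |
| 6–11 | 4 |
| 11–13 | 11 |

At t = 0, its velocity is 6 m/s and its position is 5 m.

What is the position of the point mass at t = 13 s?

On each constant-a segment, Δv = aΔt and Δx = v₀Δt + ½aΔt²; chain segment to segment.
0–6 s: v starts 6 m/s; Δx = 6·6 + ½·-9·6² = -126 m; v ends -48 m/s.
6–11 s: v starts -48 m/s; Δx = -48·5 + ½·4·5² = -190 m; v ends -28 m/s.
11–13 s: v starts -28 m/s; Δx = -28·2 + ½·11·2² = -34 m; v ends -6 m/s.
x(13) = 5 + Σ Δx = -345 m.

-345 m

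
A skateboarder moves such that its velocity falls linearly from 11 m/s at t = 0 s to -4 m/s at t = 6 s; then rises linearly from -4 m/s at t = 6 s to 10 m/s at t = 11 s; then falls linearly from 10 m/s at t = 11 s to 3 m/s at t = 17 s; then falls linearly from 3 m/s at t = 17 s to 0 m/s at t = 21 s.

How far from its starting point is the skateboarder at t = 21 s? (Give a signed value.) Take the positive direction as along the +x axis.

81 m

Displacement is the signed area under the v-t curve.
0–6 s: ½(11 + -4)(6) = 21 m
6–11 s: ½(-4 + 10)(5) = 15 m
11–17 s: ½(10 + 3)(6) = 39 m
17–21 s: ½(3 + 0)(4) = 6 m
Net displacement = 81 m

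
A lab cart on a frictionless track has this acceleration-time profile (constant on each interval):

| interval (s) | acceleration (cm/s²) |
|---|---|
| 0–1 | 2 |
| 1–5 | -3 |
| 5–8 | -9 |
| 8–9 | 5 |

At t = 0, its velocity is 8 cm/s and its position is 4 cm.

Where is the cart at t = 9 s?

On each constant-a segment, Δv = aΔt and Δx = v₀Δt + ½aΔt²; chain segment to segment.
0–1 s: v starts 8 cm/s; Δx = 8·1 + ½·2·1² = 9 cm; v ends 10 cm/s.
1–5 s: v starts 10 cm/s; Δx = 10·4 + ½·-3·4² = 16 cm; v ends -2 cm/s.
5–8 s: v starts -2 cm/s; Δx = -2·3 + ½·-9·3² = -46.5 cm; v ends -29 cm/s.
8–9 s: v starts -29 cm/s; Δx = -29·1 + ½·5·1² = -26.5 cm; v ends -24 cm/s.
x(9) = 4 + Σ Δx = -44 cm.

-44 cm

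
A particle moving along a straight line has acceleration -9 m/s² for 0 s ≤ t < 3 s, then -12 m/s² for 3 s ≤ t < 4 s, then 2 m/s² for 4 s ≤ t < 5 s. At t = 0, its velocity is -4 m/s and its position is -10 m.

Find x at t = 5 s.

On each constant-a segment, Δv = aΔt and Δx = v₀Δt + ½aΔt²; chain segment to segment.
0–3 s: v starts -4 m/s; Δx = -4·3 + ½·-9·3² = -52.5 m; v ends -31 m/s.
3–4 s: v starts -31 m/s; Δx = -31·1 + ½·-12·1² = -37 m; v ends -43 m/s.
4–5 s: v starts -43 m/s; Δx = -43·1 + ½·2·1² = -42 m; v ends -41 m/s.
x(5) = -10 + Σ Δx = -141.5 m.

-141.5 m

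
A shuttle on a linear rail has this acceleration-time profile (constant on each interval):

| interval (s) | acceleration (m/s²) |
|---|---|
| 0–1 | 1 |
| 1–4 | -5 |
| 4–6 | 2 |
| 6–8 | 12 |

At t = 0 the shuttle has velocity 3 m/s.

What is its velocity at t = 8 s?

17 m/s

Δv equals the area under the a-t graph; then v = v₀ + Δv.
0–1 s: 1 × 1 = 1 m/s
1–4 s: -5 × 3 = -15 m/s
4–6 s: 2 × 2 = 4 m/s
6–8 s: 12 × 2 = 24 m/s
Δv = 14 m/s, so v(8) = 3 + (14) = 17 m/s.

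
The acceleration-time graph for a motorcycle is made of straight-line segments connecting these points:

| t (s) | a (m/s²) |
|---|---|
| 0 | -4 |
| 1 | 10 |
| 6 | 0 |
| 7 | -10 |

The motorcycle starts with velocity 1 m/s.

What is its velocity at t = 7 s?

24 m/s

Δv equals the area under the a-t graph; then v = v₀ + Δv.
0–1 s: ½(-4 + 10)(1) = 3 m/s
1–6 s: ½(10 + 0)(5) = 25 m/s
6–7 s: ½(0 + -10)(1) = -5 m/s
Δv = 23 m/s, so v(7) = 1 + (23) = 24 m/s.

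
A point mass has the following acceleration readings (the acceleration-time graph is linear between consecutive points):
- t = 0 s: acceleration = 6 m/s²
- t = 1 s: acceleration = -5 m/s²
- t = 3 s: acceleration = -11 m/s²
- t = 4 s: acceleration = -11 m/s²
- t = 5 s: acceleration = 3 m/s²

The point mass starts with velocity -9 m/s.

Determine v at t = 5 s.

-39.5 m/s

Δv equals the area under the a-t graph; then v = v₀ + Δv.
0–1 s: ½(6 + -5)(1) = 0.5 m/s
1–3 s: ½(-5 + -11)(2) = -16 m/s
3–4 s: -11 × 1 = -11 m/s
4–5 s: ½(-11 + 3)(1) = -4 m/s
Δv = -30.5 m/s, so v(5) = -9 + (-30.5) = -39.5 m/s.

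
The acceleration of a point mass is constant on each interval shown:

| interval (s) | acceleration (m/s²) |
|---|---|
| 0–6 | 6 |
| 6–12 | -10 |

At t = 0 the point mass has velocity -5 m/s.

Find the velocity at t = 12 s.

-29 m/s

Δv equals the area under the a-t graph; then v = v₀ + Δv.
0–6 s: 6 × 6 = 36 m/s
6–12 s: -10 × 6 = -60 m/s
Δv = -24 m/s, so v(12) = -5 + (-24) = -29 m/s.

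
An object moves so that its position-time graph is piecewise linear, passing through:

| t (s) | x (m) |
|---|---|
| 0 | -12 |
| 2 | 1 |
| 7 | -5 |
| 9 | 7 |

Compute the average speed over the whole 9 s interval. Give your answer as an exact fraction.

31/9 m/s

Average speed = (total path length)/(elapsed time); on a piecewise-linear x-t graph the path length is Σ|Δx|.
0–2 s: |Δx| = |1 − -12| = 13 m
2–7 s: |Δx| = |-5 − 1| = 6 m
7–9 s: |Δx| = |7 − -5| = 12 m
Total path = 31 m; average speed = 31/9 = 31/9 m/s.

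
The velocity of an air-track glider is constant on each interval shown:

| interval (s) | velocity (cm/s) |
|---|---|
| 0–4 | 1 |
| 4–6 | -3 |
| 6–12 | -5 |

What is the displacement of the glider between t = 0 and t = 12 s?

Net displacement equals the area under the velocity-time graph (areas below the axis count negative).
0–4 s: 1 × 4 = 4 cm
4–6 s: -3 × 2 = -6 cm
6–12 s: -5 × 6 = -30 cm
Net displacement = -32 cm

-32 cm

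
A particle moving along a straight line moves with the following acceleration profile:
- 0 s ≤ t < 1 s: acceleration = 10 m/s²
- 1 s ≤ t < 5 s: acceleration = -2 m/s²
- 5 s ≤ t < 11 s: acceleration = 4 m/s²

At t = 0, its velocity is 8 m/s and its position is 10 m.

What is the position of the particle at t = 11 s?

On each constant-a segment, Δv = aΔt and Δx = v₀Δt + ½aΔt²; chain segment to segment.
0–1 s: v starts 8 m/s; Δx = 8·1 + ½·10·1² = 13 m; v ends 18 m/s.
1–5 s: v starts 18 m/s; Δx = 18·4 + ½·-2·4² = 56 m; v ends 10 m/s.
5–11 s: v starts 10 m/s; Δx = 10·6 + ½·4·6² = 132 m; v ends 34 m/s.
x(11) = 10 + Σ Δx = 211 m.

211 m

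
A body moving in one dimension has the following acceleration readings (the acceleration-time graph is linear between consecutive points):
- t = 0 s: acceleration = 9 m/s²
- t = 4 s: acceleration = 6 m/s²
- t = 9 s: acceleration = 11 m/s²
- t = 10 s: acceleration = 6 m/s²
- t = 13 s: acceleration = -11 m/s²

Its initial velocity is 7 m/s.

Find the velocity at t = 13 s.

Δv equals the area under the a-t graph; then v = v₀ + Δv.
0–4 s: ½(9 + 6)(4) = 30 m/s
4–9 s: ½(6 + 11)(5) = 42.5 m/s
9–10 s: ½(11 + 6)(1) = 8.5 m/s
10–13 s: ½(6 + -11)(3) = -7.5 m/s
Δv = 73.5 m/s, so v(13) = 7 + (73.5) = 80.5 m/s.

80.5 m/s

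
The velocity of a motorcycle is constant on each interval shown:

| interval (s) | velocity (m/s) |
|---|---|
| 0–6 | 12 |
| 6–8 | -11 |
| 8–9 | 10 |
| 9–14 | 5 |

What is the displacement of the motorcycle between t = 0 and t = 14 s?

Net displacement equals the area under the velocity-time graph (areas below the axis count negative).
0–6 s: 12 × 6 = 72 m
6–8 s: -11 × 2 = -22 m
8–9 s: 10 × 1 = 10 m
9–14 s: 5 × 5 = 25 m
Net displacement = 85 m

85 m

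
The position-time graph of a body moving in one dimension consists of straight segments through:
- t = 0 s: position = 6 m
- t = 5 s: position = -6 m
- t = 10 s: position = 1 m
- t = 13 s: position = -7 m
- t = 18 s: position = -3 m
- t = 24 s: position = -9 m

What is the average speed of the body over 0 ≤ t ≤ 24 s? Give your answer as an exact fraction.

37/24 m/s

Average speed = (total path length)/(elapsed time); on a piecewise-linear x-t graph the path length is Σ|Δx|.
0–5 s: |Δx| = |-6 − 6| = 12 m
5–10 s: |Δx| = |1 − -6| = 7 m
10–13 s: |Δx| = |-7 − 1| = 8 m
13–18 s: |Δx| = |-3 − -7| = 4 m
18–24 s: |Δx| = |-9 − -3| = 6 m
Total path = 37 m; average speed = 37/24 = 37/24 m/s.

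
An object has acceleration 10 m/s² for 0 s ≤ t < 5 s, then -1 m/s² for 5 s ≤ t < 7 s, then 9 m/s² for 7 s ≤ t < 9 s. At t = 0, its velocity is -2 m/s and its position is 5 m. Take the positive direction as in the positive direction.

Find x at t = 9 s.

On each constant-a segment, Δv = aΔt and Δx = v₀Δt + ½aΔt²; chain segment to segment.
0–5 s: v starts -2 m/s; Δx = -2·5 + ½·10·5² = 115 m; v ends 48 m/s.
5–7 s: v starts 48 m/s; Δx = 48·2 + ½·-1·2² = 94 m; v ends 46 m/s.
7–9 s: v starts 46 m/s; Δx = 46·2 + ½·9·2² = 110 m; v ends 64 m/s.
x(9) = 5 + Σ Δx = 324 m.

324 m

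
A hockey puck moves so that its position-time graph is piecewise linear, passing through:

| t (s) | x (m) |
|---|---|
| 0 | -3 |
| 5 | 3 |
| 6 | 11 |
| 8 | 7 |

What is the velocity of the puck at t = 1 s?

Velocity is the slope of the x-t graph on 0–5 s: (3 − -3)/(5 − 0) = 1.2 m/s.

1.2 m/s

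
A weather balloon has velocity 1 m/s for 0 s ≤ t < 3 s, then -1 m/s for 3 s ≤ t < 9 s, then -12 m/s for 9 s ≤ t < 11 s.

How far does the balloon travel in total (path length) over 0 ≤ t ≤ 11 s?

Total distance travelled is ∫|v| dt — sum the magnitudes of each area piece.
0–3 s: |1| × 3 = 3 m
3–9 s: |-1| × 6 = 6 m
9–11 s: |-12| × 2 = 24 m
Total distance = 33 m

33 m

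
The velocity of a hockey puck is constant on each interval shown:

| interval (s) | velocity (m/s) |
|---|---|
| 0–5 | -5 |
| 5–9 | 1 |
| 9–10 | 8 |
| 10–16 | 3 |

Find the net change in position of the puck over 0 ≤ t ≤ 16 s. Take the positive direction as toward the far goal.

Displacement is the signed area under the v-t curve.
0–5 s: -5 × 5 = -25 m
5–9 s: 1 × 4 = 4 m
9–10 s: 8 × 1 = 8 m
10–16 s: 3 × 6 = 18 m
Net displacement = 5 m

5 m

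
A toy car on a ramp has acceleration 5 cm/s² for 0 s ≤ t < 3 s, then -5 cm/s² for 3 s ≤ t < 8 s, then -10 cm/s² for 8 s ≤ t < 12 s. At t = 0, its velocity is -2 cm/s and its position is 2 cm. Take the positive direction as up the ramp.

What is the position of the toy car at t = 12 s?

On each constant-a segment, Δv = aΔt and Δx = v₀Δt + ½aΔt²; chain segment to segment.
0–3 s: v starts -2 cm/s; Δx = -2·3 + ½·5·3² = 16.5 cm; v ends 13 cm/s.
3–8 s: v starts 13 cm/s; Δx = 13·5 + ½·-5·5² = 2.5 cm; v ends -12 cm/s.
8–12 s: v starts -12 cm/s; Δx = -12·4 + ½·-10·4² = -128 cm; v ends -52 cm/s.
x(12) = 2 + Σ Δx = -107 cm.

-107 cm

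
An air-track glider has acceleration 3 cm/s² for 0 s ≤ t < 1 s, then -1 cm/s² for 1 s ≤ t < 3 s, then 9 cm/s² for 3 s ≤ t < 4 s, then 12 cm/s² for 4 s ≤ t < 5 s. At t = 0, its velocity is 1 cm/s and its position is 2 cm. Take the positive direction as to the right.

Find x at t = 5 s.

34 cm

On each constant-a segment, Δv = aΔt and Δx = v₀Δt + ½aΔt²; chain segment to segment.
0–1 s: v starts 1 cm/s; Δx = 1·1 + ½·3·1² = 2.5 cm; v ends 4 cm/s.
1–3 s: v starts 4 cm/s; Δx = 4·2 + ½·-1·2² = 6 cm; v ends 2 cm/s.
3–4 s: v starts 2 cm/s; Δx = 2·1 + ½·9·1² = 6.5 cm; v ends 11 cm/s.
4–5 s: v starts 11 cm/s; Δx = 11·1 + ½·12·1² = 17 cm; v ends 23 cm/s.
x(5) = 2 + Σ Δx = 34 cm.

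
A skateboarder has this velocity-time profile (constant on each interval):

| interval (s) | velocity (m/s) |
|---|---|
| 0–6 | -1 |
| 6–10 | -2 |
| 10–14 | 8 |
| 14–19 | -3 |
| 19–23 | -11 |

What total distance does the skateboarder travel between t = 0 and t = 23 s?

105 m

Distance (not displacement) is the total path length: add the absolute areas under v-t.
0–6 s: |-1| × 6 = 6 m
6–10 s: |-2| × 4 = 8 m
10–14 s: |8| × 4 = 32 m
14–19 s: |-3| × 5 = 15 m
19–23 s: |-11| × 4 = 44 m
Total distance = 105 m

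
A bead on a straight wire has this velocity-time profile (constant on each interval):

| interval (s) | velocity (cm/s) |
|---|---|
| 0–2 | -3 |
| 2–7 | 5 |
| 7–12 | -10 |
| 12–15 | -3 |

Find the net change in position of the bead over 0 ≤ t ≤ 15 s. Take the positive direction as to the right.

Displacement is the signed area under the v-t curve.
0–2 s: -3 × 2 = -6 cm
2–7 s: 5 × 5 = 25 cm
7–12 s: -10 × 5 = -50 cm
12–15 s: -3 × 3 = -9 cm
Net displacement = -40 cm

-40 cm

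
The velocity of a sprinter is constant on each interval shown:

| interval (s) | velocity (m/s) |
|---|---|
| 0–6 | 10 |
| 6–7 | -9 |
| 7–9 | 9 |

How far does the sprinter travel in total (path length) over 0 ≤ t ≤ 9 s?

Distance (not displacement) is the total path length: add the absolute areas under v-t.
0–6 s: |10| × 6 = 60 m
6–7 s: |-9| × 1 = 9 m
7–9 s: |9| × 2 = 18 m
Total distance = 87 m

87 m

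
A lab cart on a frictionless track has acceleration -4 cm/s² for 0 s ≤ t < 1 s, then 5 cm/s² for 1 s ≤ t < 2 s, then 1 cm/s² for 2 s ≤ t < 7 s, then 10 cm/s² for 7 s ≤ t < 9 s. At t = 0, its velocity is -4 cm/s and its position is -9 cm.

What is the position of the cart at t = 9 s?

On each constant-a segment, Δv = aΔt and Δx = v₀Δt + ½aΔt²; chain segment to segment.
0–1 s: v starts -4 cm/s; Δx = -4·1 + ½·-4·1² = -6 cm; v ends -8 cm/s.
1–2 s: v starts -8 cm/s; Δx = -8·1 + ½·5·1² = -5.5 cm; v ends -3 cm/s.
2–7 s: v starts -3 cm/s; Δx = -3·5 + ½·1·5² = -2.5 cm; v ends 2 cm/s.
7–9 s: v starts 2 cm/s; Δx = 2·2 + ½·10·2² = 24 cm; v ends 22 cm/s.
x(9) = -9 + Σ Δx = 1 cm.

1 cm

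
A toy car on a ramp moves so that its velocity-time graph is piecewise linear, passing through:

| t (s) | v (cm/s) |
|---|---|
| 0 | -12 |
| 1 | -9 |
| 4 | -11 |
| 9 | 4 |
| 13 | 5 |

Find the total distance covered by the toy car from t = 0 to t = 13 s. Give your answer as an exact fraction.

244/3 cm

Total distance travelled is ∫|v| dt — sum the magnitudes of each area piece.
0–1 s: |½(-12 + -9)(1)| = 10.5 cm
1–4 s: |½(-9 + -11)(3)| = 30 cm
4–9 s: v = 0 at t = 23/3 s; triangle areas 121/6 + 8/3 = 137/6 cm
9–13 s: |½(4 + 5)(4)| = 18 cm
Total distance = 244/3 cm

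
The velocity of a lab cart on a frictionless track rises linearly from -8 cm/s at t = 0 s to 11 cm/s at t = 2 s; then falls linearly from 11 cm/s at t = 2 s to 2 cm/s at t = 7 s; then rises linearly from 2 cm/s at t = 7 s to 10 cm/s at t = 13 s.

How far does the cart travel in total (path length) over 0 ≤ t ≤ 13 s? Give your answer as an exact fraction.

Total distance travelled is ∫|v| dt — sum the magnitudes of each area piece.
0–2 s: v = 0 at t = 16/19 s; triangle areas 64/19 + 121/19 = 185/19 cm
2–7 s: |½(11 + 2)(5)| = 32.5 cm
7–13 s: |½(2 + 10)(6)| = 36 cm
Total distance = 2973/38 cm

2973/38 cm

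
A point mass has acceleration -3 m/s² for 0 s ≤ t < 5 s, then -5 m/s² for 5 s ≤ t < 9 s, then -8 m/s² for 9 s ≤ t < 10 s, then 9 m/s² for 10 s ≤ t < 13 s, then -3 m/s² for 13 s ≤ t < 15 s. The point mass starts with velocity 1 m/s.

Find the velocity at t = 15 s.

Δv equals the area under the a-t graph; then v = v₀ + Δv.
0–5 s: -3 × 5 = -15 m/s
5–9 s: -5 × 4 = -20 m/s
9–10 s: -8 × 1 = -8 m/s
10–13 s: 9 × 3 = 27 m/s
13–15 s: -3 × 2 = -6 m/s
Δv = -22 m/s, so v(15) = 1 + (-22) = -21 m/s.

-21 m/s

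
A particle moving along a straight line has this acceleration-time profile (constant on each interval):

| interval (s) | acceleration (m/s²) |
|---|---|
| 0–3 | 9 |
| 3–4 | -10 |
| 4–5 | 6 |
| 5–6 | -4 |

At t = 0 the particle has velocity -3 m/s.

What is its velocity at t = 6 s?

16 m/s

Δv equals the area under the a-t graph; then v = v₀ + Δv.
0–3 s: 9 × 3 = 27 m/s
3–4 s: -10 × 1 = -10 m/s
4–5 s: 6 × 1 = 6 m/s
5–6 s: -4 × 1 = -4 m/s
Δv = 19 m/s, so v(6) = -3 + (19) = 16 m/s.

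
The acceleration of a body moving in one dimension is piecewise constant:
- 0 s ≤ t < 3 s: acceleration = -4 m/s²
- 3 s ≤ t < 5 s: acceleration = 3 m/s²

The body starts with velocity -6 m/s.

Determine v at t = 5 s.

-12 m/s

Δv equals the area under the a-t graph; then v = v₀ + Δv.
0–3 s: -4 × 3 = -12 m/s
3–5 s: 3 × 2 = 6 m/s
Δv = -6 m/s, so v(5) = -6 + (-6) = -12 m/s.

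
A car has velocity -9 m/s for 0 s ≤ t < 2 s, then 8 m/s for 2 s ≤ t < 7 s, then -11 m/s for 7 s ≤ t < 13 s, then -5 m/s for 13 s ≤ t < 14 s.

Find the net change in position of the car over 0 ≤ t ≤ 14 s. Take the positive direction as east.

Displacement is the signed area under the v-t curve.
0–2 s: -9 × 2 = -18 m
2–7 s: 8 × 5 = 40 m
7–13 s: -11 × 6 = -66 m
13–14 s: -5 × 1 = -5 m
Net displacement = -49 m

-49 m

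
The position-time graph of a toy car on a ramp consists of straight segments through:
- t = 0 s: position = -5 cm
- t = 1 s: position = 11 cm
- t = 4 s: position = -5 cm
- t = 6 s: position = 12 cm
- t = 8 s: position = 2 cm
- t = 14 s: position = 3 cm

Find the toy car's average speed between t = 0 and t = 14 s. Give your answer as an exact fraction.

30/7 cm/s

Average speed = (total path length)/(elapsed time); on a piecewise-linear x-t graph the path length is Σ|Δx|.
0–1 s: |Δx| = |11 − -5| = 16 cm
1–4 s: |Δx| = |-5 − 11| = 16 cm
4–6 s: |Δx| = |12 − -5| = 17 cm
6–8 s: |Δx| = |2 − 12| = 10 cm
8–14 s: |Δx| = |3 − 2| = 1 cm
Total path = 60 cm; average speed = 60/14 = 30/7 cm/s.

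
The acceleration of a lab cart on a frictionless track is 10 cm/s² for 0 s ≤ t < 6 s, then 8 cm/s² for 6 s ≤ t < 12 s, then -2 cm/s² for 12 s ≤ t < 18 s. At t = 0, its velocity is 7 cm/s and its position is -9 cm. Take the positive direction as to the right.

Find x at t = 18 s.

On each constant-a segment, Δv = aΔt and Δx = v₀Δt + ½aΔt²; chain segment to segment.
0–6 s: v starts 7 cm/s; Δx = 7·6 + ½·10·6² = 222 cm; v ends 67 cm/s.
6–12 s: v starts 67 cm/s; Δx = 67·6 + ½·8·6² = 546 cm; v ends 115 cm/s.
12–18 s: v starts 115 cm/s; Δx = 115·6 + ½·-2·6² = 654 cm; v ends 103 cm/s.
x(18) = -9 + Σ Δx = 1413 cm.

1413 cm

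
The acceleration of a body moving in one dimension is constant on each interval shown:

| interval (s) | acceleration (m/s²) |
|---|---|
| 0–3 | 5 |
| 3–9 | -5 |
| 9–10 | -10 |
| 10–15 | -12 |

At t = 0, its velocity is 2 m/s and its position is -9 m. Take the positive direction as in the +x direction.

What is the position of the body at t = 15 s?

-251.5 m

On each constant-a segment, Δv = aΔt and Δx = v₀Δt + ½aΔt²; chain segment to segment.
0–3 s: v starts 2 m/s; Δx = 2·3 + ½·5·3² = 28.5 m; v ends 17 m/s.
3–9 s: v starts 17 m/s; Δx = 17·6 + ½·-5·6² = 12 m; v ends -13 m/s.
9–10 s: v starts -13 m/s; Δx = -13·1 + ½·-10·1² = -18 m; v ends -23 m/s.
10–15 s: v starts -23 m/s; Δx = -23·5 + ½·-12·5² = -265 m; v ends -83 m/s.
x(15) = -9 + Σ Δx = -251.5 m.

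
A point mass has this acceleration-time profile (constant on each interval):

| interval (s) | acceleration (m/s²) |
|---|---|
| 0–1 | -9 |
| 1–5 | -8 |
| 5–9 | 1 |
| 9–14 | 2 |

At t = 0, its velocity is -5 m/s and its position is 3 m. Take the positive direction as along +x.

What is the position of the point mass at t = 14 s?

On each constant-a segment, Δv = aΔt and Δx = v₀Δt + ½aΔt²; chain segment to segment.
0–1 s: v starts -5 m/s; Δx = -5·1 + ½·-9·1² = -9.5 m; v ends -14 m/s.
1–5 s: v starts -14 m/s; Δx = -14·4 + ½·-8·4² = -120 m; v ends -46 m/s.
5–9 s: v starts -46 m/s; Δx = -46·4 + ½·1·4² = -176 m; v ends -42 m/s.
9–14 s: v starts -42 m/s; Δx = -42·5 + ½·2·5² = -185 m; v ends -32 m/s.
x(14) = 3 + Σ Δx = -487.5 m.

-487.5 m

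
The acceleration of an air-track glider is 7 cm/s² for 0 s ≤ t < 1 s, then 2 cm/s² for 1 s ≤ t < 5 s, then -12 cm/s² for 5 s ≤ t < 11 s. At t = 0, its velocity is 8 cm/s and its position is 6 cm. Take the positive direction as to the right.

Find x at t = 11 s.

On each constant-a segment, Δv = aΔt and Δx = v₀Δt + ½aΔt²; chain segment to segment.
0–1 s: v starts 8 cm/s; Δx = 8·1 + ½·7·1² = 11.5 cm; v ends 15 cm/s.
1–5 s: v starts 15 cm/s; Δx = 15·4 + ½·2·4² = 76 cm; v ends 23 cm/s.
5–11 s: v starts 23 cm/s; Δx = 23·6 + ½·-12·6² = -78 cm; v ends -49 cm/s.
x(11) = 6 + Σ Δx = 15.5 cm.

15.5 cm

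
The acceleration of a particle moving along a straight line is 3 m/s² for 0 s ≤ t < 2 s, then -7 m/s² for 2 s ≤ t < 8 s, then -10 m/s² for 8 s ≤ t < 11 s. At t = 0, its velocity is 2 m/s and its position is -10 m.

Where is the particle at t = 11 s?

-225 m

On each constant-a segment, Δv = aΔt and Δx = v₀Δt + ½aΔt²; chain segment to segment.
0–2 s: v starts 2 m/s; Δx = 2·2 + ½·3·2² = 10 m; v ends 8 m/s.
2–8 s: v starts 8 m/s; Δx = 8·6 + ½·-7·6² = -78 m; v ends -34 m/s.
8–11 s: v starts -34 m/s; Δx = -34·3 + ½·-10·3² = -147 m; v ends -64 m/s.
x(11) = -10 + Σ Δx = -225 m.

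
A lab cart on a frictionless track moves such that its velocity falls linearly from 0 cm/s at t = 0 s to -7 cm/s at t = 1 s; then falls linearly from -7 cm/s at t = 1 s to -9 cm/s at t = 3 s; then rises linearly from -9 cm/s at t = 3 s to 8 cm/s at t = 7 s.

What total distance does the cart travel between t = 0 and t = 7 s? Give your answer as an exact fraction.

1243/34 cm

Total distance travelled is ∫|v| dt — sum the magnitudes of each area piece.
0–1 s: |½(0 + -7)(1)| = 3.5 cm
1–3 s: |½(-7 + -9)(2)| = 16 cm
3–7 s: v = 0 at t = 87/17 s; triangle areas 162/17 + 128/17 = 290/17 cm
Total distance = 1243/34 cm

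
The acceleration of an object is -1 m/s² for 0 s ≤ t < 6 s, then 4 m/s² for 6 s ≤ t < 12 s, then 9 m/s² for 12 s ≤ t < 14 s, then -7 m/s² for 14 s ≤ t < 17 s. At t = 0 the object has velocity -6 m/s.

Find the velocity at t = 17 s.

Δv equals the area under the a-t graph; then v = v₀ + Δv.
0–6 s: -1 × 6 = -6 m/s
6–12 s: 4 × 6 = 24 m/s
12–14 s: 9 × 2 = 18 m/s
14–17 s: -7 × 3 = -21 m/s
Δv = 15 m/s, so v(17) = -6 + (15) = 9 m/s.

9 m/s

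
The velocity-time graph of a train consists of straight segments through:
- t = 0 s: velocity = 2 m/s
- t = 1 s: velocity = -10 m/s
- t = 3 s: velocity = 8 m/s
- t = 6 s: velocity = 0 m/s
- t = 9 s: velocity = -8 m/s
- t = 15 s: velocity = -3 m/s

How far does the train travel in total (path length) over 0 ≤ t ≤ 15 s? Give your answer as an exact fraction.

634/9 m

Total distance travelled is ∫|v| dt — sum the magnitudes of each area piece.
0–1 s: v = 0 at t = 1/6 s; triangle areas 1/6 + 25/6 = 13/3 m
1–3 s: v = 0 at t = 19/9 s; triangle areas 50/9 + 32/9 = 82/9 m
3–6 s: |½(8 + 0)(3)| = 12 m
6–9 s: |½(0 + -8)(3)| = 12 m
9–15 s: |½(-8 + -3)(6)| = 33 m
Total distance = 634/9 m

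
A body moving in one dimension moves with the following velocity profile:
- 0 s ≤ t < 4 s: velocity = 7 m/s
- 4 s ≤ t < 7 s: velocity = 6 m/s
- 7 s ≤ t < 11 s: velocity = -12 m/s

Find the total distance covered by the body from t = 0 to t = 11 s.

94 m

Total distance travelled is ∫|v| dt — sum the magnitudes of each area piece.
0–4 s: |7| × 4 = 28 m
4–7 s: |6| × 3 = 18 m
7–11 s: |-12| × 4 = 48 m
Total distance = 94 m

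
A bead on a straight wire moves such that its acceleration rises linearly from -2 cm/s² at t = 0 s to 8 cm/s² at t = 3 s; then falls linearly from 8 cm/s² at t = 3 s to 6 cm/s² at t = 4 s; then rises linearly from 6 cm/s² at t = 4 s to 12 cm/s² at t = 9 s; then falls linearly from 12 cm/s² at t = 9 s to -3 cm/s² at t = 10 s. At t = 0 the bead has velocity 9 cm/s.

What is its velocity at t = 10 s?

74.5 cm/s

Δv equals the area under the a-t graph; then v = v₀ + Δv.
0–3 s: ½(-2 + 8)(3) = 9 cm/s
3–4 s: ½(8 + 6)(1) = 7 cm/s
4–9 s: ½(6 + 12)(5) = 45 cm/s
9–10 s: ½(12 + -3)(1) = 4.5 cm/s
Δv = 65.5 cm/s, so v(10) = 9 + (65.5) = 74.5 cm/s.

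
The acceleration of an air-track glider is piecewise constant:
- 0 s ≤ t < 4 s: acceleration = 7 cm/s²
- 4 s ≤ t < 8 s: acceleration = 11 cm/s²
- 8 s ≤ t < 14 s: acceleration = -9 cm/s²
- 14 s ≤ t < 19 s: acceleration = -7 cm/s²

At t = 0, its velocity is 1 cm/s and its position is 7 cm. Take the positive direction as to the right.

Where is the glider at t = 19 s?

554.5 cm

On each constant-a segment, Δv = aΔt and Δx = v₀Δt + ½aΔt²; chain segment to segment.
0–4 s: v starts 1 cm/s; Δx = 1·4 + ½·7·4² = 60 cm; v ends 29 cm/s.
4–8 s: v starts 29 cm/s; Δx = 29·4 + ½·11·4² = 204 cm; v ends 73 cm/s.
8–14 s: v starts 73 cm/s; Δx = 73·6 + ½·-9·6² = 276 cm; v ends 19 cm/s.
14–19 s: v starts 19 cm/s; Δx = 19·5 + ½·-7·5² = 7.5 cm; v ends -16 cm/s.
x(19) = 7 + Σ Δx = 554.5 cm.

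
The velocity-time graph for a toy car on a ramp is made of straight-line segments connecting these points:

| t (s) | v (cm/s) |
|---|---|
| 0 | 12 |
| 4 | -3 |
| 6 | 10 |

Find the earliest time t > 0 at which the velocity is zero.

v changes sign on 0–4 s (from 12 to -3); the graph is linear there, so v = 0 at t = 0 + (-12)·(4 − 0)/(-3 − 12) = 3.2 s.

t = 3.2 s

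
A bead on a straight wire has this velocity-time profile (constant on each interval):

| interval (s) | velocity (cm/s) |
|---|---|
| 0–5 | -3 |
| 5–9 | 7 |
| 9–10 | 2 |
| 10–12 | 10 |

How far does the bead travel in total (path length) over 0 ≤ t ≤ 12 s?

65 cm

Total distance travelled is ∫|v| dt — sum the magnitudes of each area piece.
0–5 s: |-3| × 5 = 15 cm
5–9 s: |7| × 4 = 28 cm
9–10 s: |2| × 1 = 2 cm
10–12 s: |10| × 2 = 20 cm
Total distance = 65 cm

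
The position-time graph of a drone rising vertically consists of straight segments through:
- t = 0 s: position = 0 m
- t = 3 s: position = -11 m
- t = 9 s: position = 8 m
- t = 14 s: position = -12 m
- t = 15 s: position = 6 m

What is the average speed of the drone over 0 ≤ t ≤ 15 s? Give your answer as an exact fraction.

68/15 m/s

Average speed = (total path length)/(elapsed time); on a piecewise-linear x-t graph the path length is Σ|Δx|.
0–3 s: |Δx| = |-11 − 0| = 11 m
3–9 s: |Δx| = |8 − -11| = 19 m
9–14 s: |Δx| = |-12 − 8| = 20 m
14–15 s: |Δx| = |6 − -12| = 18 m
Total path = 68 m; average speed = 68/15 = 68/15 m/s.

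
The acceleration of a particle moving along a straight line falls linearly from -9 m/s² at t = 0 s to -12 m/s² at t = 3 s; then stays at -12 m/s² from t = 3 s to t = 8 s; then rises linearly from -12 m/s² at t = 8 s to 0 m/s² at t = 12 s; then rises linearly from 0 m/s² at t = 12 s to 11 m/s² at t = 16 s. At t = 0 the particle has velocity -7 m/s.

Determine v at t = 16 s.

-100.5 m/s

Δv equals the area under the a-t graph; then v = v₀ + Δv.
0–3 s: ½(-9 + -12)(3) = -31.5 m/s
3–8 s: -12 × 5 = -60 m/s
8–12 s: ½(-12 + 0)(4) = -24 m/s
12–16 s: ½(0 + 11)(4) = 22 m/s
Δv = -93.5 m/s, so v(16) = -7 + (-93.5) = -100.5 m/s.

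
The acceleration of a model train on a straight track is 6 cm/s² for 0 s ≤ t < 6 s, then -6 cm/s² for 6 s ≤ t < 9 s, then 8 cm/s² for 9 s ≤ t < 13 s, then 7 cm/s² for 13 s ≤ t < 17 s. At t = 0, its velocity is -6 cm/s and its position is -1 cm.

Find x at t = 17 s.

478 cm

On each constant-a segment, Δv = aΔt and Δx = v₀Δt + ½aΔt²; chain segment to segment.
0–6 s: v starts -6 cm/s; Δx = -6·6 + ½·6·6² = 72 cm; v ends 30 cm/s.
6–9 s: v starts 30 cm/s; Δx = 30·3 + ½·-6·3² = 63 cm; v ends 12 cm/s.
9–13 s: v starts 12 cm/s; Δx = 12·4 + ½·8·4² = 112 cm; v ends 44 cm/s.
13–17 s: v starts 44 cm/s; Δx = 44·4 + ½·7·4² = 232 cm; v ends 72 cm/s.
x(17) = -1 + Σ Δx = 478 cm.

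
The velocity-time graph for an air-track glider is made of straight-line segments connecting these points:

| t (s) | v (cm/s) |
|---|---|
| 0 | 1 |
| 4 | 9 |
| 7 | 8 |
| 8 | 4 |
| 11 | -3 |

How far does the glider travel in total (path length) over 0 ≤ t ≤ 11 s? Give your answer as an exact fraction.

Total distance travelled is ∫|v| dt — sum the magnitudes of each area piece.
0–4 s: |½(1 + 9)(4)| = 20 cm
4–7 s: |½(9 + 8)(3)| = 25.5 cm
7–8 s: |½(8 + 4)(1)| = 6 cm
8–11 s: v = 0 at t = 68/7 s; triangle areas 24/7 + 27/14 = 75/14 cm
Total distance = 398/7 cm

398/7 cm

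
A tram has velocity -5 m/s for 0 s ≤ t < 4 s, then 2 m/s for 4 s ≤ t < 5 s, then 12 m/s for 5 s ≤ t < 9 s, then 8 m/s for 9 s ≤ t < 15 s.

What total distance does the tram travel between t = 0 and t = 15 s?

118 m

Total distance travelled is ∫|v| dt — sum the magnitudes of each area piece.
0–4 s: |-5| × 4 = 20 m
4–5 s: |2| × 1 = 2 m
5–9 s: |12| × 4 = 48 m
9–15 s: |8| × 6 = 48 m
Total distance = 118 m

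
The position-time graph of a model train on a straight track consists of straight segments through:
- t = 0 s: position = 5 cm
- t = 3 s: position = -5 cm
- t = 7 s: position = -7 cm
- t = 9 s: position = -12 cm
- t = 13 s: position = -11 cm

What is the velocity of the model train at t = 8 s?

-2.5 cm/s

Velocity is the slope of the x-t graph on 7–9 s: (-12 − -7)/(9 − 7) = -2.5 cm/s.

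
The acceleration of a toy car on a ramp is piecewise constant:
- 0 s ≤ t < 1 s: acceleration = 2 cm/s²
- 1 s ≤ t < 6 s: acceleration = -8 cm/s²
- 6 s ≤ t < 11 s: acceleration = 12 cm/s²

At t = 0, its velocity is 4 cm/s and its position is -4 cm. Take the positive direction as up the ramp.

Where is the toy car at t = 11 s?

On each constant-a segment, Δv = aΔt and Δx = v₀Δt + ½aΔt²; chain segment to segment.
0–1 s: v starts 4 cm/s; Δx = 4·1 + ½·2·1² = 5 cm; v ends 6 cm/s.
1–6 s: v starts 6 cm/s; Δx = 6·5 + ½·-8·5² = -70 cm; v ends -34 cm/s.
6–11 s: v starts -34 cm/s; Δx = -34·5 + ½·12·5² = -20 cm; v ends 26 cm/s.
x(11) = -4 + Σ Δx = -89 cm.

-89 cm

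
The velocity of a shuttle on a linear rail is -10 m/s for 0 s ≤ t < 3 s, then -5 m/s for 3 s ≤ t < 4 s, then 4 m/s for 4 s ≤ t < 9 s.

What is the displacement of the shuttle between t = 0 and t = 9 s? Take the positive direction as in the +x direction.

-15 m

Net displacement equals the area under the velocity-time graph (areas below the axis count negative).
0–3 s: -10 × 3 = -30 m
3–4 s: -5 × 1 = -5 m
4–9 s: 4 × 5 = 20 m
Net displacement = -15 m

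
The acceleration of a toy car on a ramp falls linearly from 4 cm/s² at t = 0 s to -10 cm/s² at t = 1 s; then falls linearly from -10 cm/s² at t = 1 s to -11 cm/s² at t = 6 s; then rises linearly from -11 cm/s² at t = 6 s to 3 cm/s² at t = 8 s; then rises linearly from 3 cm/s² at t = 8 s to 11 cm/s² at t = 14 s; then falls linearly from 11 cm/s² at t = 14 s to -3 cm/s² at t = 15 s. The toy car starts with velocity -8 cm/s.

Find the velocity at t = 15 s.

-25.5 cm/s

Δv equals the area under the a-t graph; then v = v₀ + Δv.
0–1 s: ½(4 + -10)(1) = -3 cm/s
1–6 s: ½(-10 + -11)(5) = -52.5 cm/s
6–8 s: ½(-11 + 3)(2) = -8 cm/s
8–14 s: ½(3 + 11)(6) = 42 cm/s
14–15 s: ½(11 + -3)(1) = 4 cm/s
Δv = -17.5 cm/s, so v(15) = -8 + (-17.5) = -25.5 cm/s.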